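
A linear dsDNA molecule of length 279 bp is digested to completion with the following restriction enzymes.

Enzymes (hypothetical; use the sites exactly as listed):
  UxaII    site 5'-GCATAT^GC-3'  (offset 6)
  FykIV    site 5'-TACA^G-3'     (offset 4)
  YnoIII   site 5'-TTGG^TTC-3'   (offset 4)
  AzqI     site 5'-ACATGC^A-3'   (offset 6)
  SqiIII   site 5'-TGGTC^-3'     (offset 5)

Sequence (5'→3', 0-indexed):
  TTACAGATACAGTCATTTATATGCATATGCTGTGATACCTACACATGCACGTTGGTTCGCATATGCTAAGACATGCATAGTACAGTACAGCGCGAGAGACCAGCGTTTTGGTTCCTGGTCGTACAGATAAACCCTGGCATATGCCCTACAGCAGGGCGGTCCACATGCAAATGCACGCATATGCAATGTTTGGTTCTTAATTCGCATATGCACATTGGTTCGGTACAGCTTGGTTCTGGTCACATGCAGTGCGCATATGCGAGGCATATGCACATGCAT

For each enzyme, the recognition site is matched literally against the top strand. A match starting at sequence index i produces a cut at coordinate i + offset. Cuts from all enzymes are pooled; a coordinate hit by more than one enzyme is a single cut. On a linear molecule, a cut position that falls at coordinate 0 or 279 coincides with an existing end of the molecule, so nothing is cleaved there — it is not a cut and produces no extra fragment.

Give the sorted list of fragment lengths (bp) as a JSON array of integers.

Per-enzyme occurrences:
  UxaII GCATATGC/6: at [22, 58, 136, 176, 203, 252, 263] ⇒ [28, 64, 142, 182, 209, 258, 269]
  FykIV TACAG/4: at [1, 7, 80, 85, 121, 146, 223] ⇒ [5, 11, 84, 89, 125, 150, 227]
  YnoIII TTGGTTC/4: at [51, 107, 189, 214, 229] ⇒ [55, 111, 193, 218, 233]
  AzqI ACATGCA/6: at [42, 70, 162, 241, 271] ⇒ [48, 76, 168, 247, 277]
  SqiIII TGGTC/5: at [115, 236] ⇒ [120, 241]

All cut coordinates (distinct, sorted): [5, 11, 28, 48, 55, 64, 76, 84, 89, 111, 120, 125, 142, 150, 168, 182, 193, 209, 218, 227, 233, 241, 247, 258, 269, 277]

Fragment lengths:
  [0,5): 5 bp
  [5,11): 6 bp
  [11,28): 17 bp
  [28,48): 20 bp
  [48,55): 7 bp
  [55,64): 9 bp
  [64,76): 12 bp
  [76,84): 8 bp
  [84,89): 5 bp
  [89,111): 22 bp
  [111,120): 9 bp
  [120,125): 5 bp
  [125,142): 17 bp
  [142,150): 8 bp
  [150,168): 18 bp
  [168,182): 14 bp
  [182,193): 11 bp
  [193,209): 16 bp
  [209,218): 9 bp
  [218,227): 9 bp
  [227,233): 6 bp
  [233,241): 8 bp
  [241,247): 6 bp
  [247,258): 11 bp
  [258,269): 11 bp
  [269,277): 8 bp
  [277,279): 2 bp

[2,5,5,5,6,6,6,7,8,8,8,8,9,9,9,9,11,11,11,12,14,16,17,17,18,20,22]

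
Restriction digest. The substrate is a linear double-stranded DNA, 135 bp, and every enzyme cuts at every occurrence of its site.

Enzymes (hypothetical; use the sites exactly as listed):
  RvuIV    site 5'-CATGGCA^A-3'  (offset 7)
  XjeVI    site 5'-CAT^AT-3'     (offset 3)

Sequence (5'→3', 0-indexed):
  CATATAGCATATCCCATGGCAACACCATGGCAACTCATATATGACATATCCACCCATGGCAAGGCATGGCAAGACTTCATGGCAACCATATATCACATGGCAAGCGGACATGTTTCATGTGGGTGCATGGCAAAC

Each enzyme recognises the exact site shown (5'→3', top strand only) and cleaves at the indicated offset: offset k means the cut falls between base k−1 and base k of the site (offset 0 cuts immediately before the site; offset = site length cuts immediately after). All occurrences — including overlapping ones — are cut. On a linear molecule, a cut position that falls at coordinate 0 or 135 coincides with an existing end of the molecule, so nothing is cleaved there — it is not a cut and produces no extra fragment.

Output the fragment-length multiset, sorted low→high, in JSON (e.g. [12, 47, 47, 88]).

Per-enzyme occurrences:
  RvuIV (CATGGCAA, off=7): starts [14, 25, 54, 64, 77, 95, 125] → cuts [21, 32, 61, 71, 84, 102, 132]
  XjeVI (CATAT, off=3): starts [0, 7, 35, 44, 86] → cuts [3, 10, 38, 47, 89]

Pooled cuts: [3, 10, 21, 32, 38, 47, 61, 71, 84, 89, 102, 132]

Fragment lengths:
  [0,3): 3 bp
  [3,10): 7 bp
  [10,21): 11 bp
  [21,32): 11 bp
  [32,38): 6 bp
  [38,47): 9 bp
  [47,61): 14 bp
  [61,71): 10 bp
  [71,84): 13 bp
  [84,89): 5 bp
  [89,102): 13 bp
  [102,132): 30 bp
  [132,135): 3 bp

[3,3,5,6,7,9,10,11,11,13,13,14,30]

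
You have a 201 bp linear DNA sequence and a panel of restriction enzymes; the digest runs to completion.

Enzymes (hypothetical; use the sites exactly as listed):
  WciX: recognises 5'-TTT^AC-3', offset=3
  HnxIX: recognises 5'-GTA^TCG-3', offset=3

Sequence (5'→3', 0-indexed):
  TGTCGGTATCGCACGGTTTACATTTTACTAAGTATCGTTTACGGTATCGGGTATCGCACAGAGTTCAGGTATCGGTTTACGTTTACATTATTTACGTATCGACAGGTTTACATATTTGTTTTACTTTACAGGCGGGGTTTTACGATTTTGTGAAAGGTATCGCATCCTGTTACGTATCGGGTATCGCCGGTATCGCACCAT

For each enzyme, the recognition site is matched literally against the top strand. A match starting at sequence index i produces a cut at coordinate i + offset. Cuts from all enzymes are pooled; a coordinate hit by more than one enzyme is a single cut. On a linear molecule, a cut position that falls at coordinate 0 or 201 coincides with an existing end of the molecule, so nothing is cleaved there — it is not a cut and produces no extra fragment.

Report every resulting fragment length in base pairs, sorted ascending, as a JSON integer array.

Scan for sites:
  WciX (TTTAC, off=3): starts [16, 23, 37, 75, 81, 90, 106, 119, 124, 138] → cuts [19, 26, 40, 78, 84, 93, 109, 122, 127, 141]
  HnxIX (GTATCG, off=3): starts [5, 31, 43, 50, 68, 95, 156, 173, 180, 189] → cuts [8, 34, 46, 53, 71, 98, 159, 176, 183, 192]

Pooled cuts: [8, 19, 26, 34, 40, 46, 53, 71, 78, 84, 93, 98, 109, 122, 127, 141, 159, 176, 183, 192]

Fragment lengths:
  [0,8): 8 bp
  [8,19): 11 bp
  [19,26): 7 bp
  [26,34): 8 bp
  [34,40): 6 bp
  [40,46): 6 bp
  [46,53): 7 bp
  [53,71): 18 bp
  [71,78): 7 bp
  [78,84): 6 bp
  [84,93): 9 bp
  [93,98): 5 bp
  [98,109): 11 bp
  [109,122): 13 bp
  [122,127): 5 bp
  [127,141): 14 bp
  [141,159): 18 bp
  [159,176): 17 bp
  [176,183): 7 bp
  [183,192): 9 bp
  [192,201): 9 bp

[5,5,6,6,6,7,7,7,7,8,8,9,9,9,11,11,13,14,17,18,18]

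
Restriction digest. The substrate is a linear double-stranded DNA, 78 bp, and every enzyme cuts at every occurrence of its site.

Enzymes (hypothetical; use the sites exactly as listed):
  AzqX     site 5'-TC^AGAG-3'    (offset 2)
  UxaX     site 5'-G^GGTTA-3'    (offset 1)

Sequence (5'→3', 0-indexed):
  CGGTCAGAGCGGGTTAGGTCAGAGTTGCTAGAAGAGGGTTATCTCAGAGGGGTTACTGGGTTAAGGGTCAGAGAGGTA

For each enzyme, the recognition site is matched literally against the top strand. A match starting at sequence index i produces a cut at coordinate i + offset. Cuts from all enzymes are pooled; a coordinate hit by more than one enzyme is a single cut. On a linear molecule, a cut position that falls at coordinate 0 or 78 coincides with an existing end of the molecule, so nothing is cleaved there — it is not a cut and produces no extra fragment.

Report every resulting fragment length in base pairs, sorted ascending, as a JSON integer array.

Site scan:
  AzqX TCAGAG/2: at [3, 18, 43, 67] ⇒ [5, 20, 45, 69]
  UxaX GGGTTA/1: at [10, 35, 49, 57] ⇒ [11, 36, 50, 58]

All cut coordinates (distinct, sorted): [5, 11, 20, 36, 45, 50, 58, 69]

Fragment lengths:
  [0,5): 5 bp
  [5,11): 6 bp
  [11,20): 9 bp
  [20,36): 16 bp
  [36,45): 9 bp
  [45,50): 5 bp
  [50,58): 8 bp
  [58,69): 11 bp
  [69,78): 9 bp

[5,5,6,8,9,9,9,11,16]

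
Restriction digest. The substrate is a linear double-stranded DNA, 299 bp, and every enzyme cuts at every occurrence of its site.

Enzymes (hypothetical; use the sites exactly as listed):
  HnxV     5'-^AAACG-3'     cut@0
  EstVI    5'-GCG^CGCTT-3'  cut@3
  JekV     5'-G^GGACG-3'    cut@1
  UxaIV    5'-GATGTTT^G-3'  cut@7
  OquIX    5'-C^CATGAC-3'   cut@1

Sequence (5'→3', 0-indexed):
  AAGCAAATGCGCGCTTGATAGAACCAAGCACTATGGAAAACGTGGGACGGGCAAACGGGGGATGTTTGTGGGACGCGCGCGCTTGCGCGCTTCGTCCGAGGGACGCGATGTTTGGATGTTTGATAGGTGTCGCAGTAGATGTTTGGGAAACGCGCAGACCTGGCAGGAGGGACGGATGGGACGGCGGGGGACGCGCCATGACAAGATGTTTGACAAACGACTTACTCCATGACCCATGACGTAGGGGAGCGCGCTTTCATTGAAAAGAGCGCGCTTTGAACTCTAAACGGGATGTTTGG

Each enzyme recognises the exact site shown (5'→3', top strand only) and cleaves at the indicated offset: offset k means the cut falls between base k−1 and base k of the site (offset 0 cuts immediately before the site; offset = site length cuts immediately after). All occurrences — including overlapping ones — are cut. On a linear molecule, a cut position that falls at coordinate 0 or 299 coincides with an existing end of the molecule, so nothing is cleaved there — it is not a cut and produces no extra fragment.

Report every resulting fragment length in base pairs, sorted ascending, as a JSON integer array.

Site scan:
  HnxV (AAACG, off=0): starts [37, 52, 147, 214, 284] → cuts [37, 52, 147, 214, 284]
  EstVI (GCGCGCTT, off=3): starts [8, 76, 84, 248, 268] → cuts [11, 79, 87, 251, 271]
  JekV (GGGACG, off=1): starts [43, 69, 99, 168, 177, 187] → cuts [44, 70, 100, 169, 178, 188]
  UxaIV (GATGTTTG, off=7): starts [60, 106, 114, 137, 204, 290] → cuts [67, 113, 121, 144, 211, 297]
  OquIX (CCATGAC, off=1): starts [195, 226, 233] → cuts [196, 227, 234]

All cut coordinates (distinct, sorted): [11, 37, 44, 52, 67, 70, 79, 87, 100, 113, 121, 144, 147, 169, 178, 188, 196, 211, 214, 227, 234, 251, 271, 284, 297]

Fragment lengths:
  [0,11): 11 bp
  [11,37): 26 bp
  [37,44): 7 bp
  [44,52): 8 bp
  [52,67): 15 bp
  [67,70): 3 bp
  [70,79): 9 bp
  [79,87): 8 bp
  [87,100): 13 bp
  [100,113): 13 bp
  [113,121): 8 bp
  [121,144): 23 bp
  [144,147): 3 bp
  [147,169): 22 bp
  [169,178): 9 bp
  [178,188): 10 bp
  [188,196): 8 bp
  [196,211): 15 bp
  [211,214): 3 bp
  [214,227): 13 bp
  [227,234): 7 bp
  [234,251): 17 bp
  [251,271): 20 bp
  [271,284): 13 bp
  [284,297): 13 bp
  [297,299): 2 bp

[2,3,3,3,7,7,8,8,8,8,9,9,10,11,13,13,13,13,13,15,15,17,20,22,23,26]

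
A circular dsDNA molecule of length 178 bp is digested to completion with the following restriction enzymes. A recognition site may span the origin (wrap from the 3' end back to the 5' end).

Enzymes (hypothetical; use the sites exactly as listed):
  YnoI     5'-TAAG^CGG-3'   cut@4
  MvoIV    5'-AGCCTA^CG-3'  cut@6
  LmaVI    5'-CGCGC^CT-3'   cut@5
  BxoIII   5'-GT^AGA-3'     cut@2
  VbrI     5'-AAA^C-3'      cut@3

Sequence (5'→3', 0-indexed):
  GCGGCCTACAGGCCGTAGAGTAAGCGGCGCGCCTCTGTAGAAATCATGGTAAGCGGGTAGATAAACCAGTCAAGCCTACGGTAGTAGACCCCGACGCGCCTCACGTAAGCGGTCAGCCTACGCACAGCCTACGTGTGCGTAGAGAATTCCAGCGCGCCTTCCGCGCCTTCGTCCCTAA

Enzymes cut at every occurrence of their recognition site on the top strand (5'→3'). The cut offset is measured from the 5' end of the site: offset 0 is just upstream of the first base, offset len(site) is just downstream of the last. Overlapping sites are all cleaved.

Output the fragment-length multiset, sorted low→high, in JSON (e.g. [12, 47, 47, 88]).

[5,6,7,7,8,8,9,9,10,11,11,13,13,14,15,15,17]

Scan for sites:
  YnoI TAAGCGG/4: at [20, 49, 105, 175] ⇒ [1, 24, 53, 109]
  MvoIV AGCCTACG/6: at [72, 114, 125] ⇒ [78, 120, 131]
  LmaVI CGCGCCT/5: at [27, 94, 152, 161] ⇒ [32, 99, 157, 166]
  BxoIII GTAGA/2: at [14, 36, 56, 83, 138] ⇒ [16, 38, 58, 85, 140]
  VbrI AAAC/3: at [62] ⇒ [65]

Pooled cuts: [1, 16, 24, 32, 38, 53, 58, 65, 78, 85, 99, 109, 120, 131, 140, 157, 166]

Fragment lengths:
  1→16: 15 bp
  16→24: 8 bp
  24→32: 8 bp
  32→38: 6 bp
  38→53: 15 bp
  53→58: 5 bp
  58→65: 7 bp
  65→78: 13 bp
  78→85: 7 bp
  85→99: 14 bp
  99→109: 10 bp
  109→120: 11 bp
  120→131: 11 bp
  131→140: 9 bp
  140→157: 17 bp
  157→166: 9 bp
  166→1 (wrap): 178-166+1 = 13 bp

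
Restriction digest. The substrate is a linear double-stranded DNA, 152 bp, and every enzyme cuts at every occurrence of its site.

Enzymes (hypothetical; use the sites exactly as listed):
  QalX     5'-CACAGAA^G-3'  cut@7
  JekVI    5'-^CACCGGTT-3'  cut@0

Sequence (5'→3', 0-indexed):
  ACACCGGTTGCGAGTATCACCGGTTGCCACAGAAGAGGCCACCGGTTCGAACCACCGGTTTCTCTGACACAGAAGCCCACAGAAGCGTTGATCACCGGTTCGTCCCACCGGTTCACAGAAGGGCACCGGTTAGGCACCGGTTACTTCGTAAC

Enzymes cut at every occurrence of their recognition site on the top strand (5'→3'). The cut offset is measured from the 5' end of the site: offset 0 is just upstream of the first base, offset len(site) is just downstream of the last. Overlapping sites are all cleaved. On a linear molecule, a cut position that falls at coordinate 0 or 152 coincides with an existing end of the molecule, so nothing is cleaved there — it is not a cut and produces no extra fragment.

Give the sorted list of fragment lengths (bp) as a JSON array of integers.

[1,3,5,8,10,11,13,13,15,16,17,18,22]

Per-enzyme occurrences:
  QalX CACAGAAG/7: at [27, 67, 77, 113] ⇒ [34, 74, 84, 120]
  JekVI CACCGGTT/0: at [1, 17, 39, 52, 92, 105, 123, 134] ⇒ [1, 17, 39, 52, 92, 105, 123, 134]

Pooled cuts: [1, 17, 34, 39, 52, 74, 84, 92, 105, 120, 123, 134]

Fragment lengths:
  [0,1): 1 bp
  [1,17): 16 bp
  [17,34): 17 bp
  [34,39): 5 bp
  [39,52): 13 bp
  [52,74): 22 bp
  [74,84): 10 bp
  [84,92): 8 bp
  [92,105): 13 bp
  [105,120): 15 bp
  [120,123): 3 bp
  [123,134): 11 bp
  [134,152): 18 bp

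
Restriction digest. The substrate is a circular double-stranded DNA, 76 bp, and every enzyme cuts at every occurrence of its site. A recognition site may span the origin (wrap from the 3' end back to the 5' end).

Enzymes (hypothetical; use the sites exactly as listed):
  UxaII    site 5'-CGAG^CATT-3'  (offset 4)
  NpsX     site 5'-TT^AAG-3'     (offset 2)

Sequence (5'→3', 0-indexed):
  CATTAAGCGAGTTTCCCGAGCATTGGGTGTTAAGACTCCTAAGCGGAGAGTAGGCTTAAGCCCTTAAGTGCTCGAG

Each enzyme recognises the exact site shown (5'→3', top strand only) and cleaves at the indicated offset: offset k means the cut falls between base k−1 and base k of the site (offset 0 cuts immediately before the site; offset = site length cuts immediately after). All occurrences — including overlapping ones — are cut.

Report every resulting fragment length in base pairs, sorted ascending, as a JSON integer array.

[4,8,11,11,16,26]

Per-enzyme occurrences:
  UxaII CGAGCATT/4: at [16, 72] ⇒ [0, 20]
  NpsX TTAAG/2: at [2, 29, 55, 63] ⇒ [4, 31, 57, 65]

All cut coordinates (distinct, sorted): [0, 4, 20, 31, 57, 65]

Fragment lengths:
  0→4: 4 bp
  4→20: 16 bp
  20→31: 11 bp
  31→57: 26 bp
  57→65: 8 bp
  65→0 (wrap): 76-65+0 = 11 bp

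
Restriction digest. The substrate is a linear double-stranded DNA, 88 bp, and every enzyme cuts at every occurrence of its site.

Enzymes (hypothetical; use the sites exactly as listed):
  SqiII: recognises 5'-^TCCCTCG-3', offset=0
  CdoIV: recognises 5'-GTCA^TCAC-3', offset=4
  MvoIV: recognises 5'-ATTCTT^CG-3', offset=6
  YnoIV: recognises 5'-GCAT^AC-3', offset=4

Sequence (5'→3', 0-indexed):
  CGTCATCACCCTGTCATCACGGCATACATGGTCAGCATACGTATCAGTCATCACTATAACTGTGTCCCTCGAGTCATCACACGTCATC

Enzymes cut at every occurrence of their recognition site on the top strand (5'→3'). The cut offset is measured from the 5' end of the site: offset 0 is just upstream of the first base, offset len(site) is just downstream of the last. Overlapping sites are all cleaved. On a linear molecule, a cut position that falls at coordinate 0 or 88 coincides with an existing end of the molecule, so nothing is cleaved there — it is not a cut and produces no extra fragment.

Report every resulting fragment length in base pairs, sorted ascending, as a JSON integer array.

[5,9,11,12,12,12,13,14]

Site scan:
  SqiII (TCCCTCG, off=0): starts [64] → cuts [64]
  CdoIV (GTCATCAC, off=4): starts [1, 12, 46, 72] → cuts [5, 16, 50, 76]
  MvoIV (ATTCTTCG, off=6): no sites
  YnoIV (GCATAC, off=4): starts [21, 34] → cuts [25, 38]

Pooled cuts: [5, 16, 25, 38, 50, 64, 76]

Fragments:
  [0,5): 5 bp
  [5,16): 11 bp
  [16,25): 9 bp
  [25,38): 13 bp
  [38,50): 12 bp
  [50,64): 14 bp
  [64,76): 12 bp
  [76,88): 12 bp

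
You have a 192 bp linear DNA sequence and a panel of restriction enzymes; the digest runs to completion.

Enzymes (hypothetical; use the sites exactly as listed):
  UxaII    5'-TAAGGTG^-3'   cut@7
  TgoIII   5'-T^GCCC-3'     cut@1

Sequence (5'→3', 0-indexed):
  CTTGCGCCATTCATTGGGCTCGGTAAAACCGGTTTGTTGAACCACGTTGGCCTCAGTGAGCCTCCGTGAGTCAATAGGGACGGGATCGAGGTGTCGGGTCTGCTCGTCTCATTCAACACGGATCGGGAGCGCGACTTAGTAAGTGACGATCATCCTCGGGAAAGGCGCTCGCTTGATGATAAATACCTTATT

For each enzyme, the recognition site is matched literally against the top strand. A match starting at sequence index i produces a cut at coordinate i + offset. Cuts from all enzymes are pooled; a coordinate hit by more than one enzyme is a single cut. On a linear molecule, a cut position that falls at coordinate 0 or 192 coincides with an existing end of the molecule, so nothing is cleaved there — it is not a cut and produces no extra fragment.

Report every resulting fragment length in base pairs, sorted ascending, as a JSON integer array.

Scan for sites:
  UxaII (TAAGGTG, off=7): no sites
  TgoIII (TGCCC, off=1): no sites

Pooled cuts: ∅

Fragments:
  no cuts → one linear fragment of 192 bp

[192]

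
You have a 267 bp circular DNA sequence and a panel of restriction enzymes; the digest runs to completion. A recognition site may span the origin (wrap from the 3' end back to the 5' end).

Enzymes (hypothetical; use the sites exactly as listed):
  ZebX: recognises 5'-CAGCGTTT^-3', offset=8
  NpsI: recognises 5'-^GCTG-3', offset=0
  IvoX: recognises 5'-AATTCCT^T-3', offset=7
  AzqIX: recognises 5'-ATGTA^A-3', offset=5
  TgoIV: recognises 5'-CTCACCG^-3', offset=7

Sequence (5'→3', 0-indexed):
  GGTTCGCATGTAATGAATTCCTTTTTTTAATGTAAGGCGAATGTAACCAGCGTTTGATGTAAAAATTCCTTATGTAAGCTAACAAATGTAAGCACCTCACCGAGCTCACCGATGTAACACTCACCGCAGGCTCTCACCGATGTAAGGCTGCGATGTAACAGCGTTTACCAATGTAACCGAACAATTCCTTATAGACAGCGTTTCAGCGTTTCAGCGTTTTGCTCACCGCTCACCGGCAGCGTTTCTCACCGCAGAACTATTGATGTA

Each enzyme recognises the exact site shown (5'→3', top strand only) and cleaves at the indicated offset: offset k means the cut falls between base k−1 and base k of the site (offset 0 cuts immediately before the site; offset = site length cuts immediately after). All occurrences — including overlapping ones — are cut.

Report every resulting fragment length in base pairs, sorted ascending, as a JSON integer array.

Scan for sites:
  ZebX (CAGCGTTT, off=8): starts [47, 158, 195, 203, 211, 236] → cuts [55, 166, 203, 211, 219, 244]
  NpsI (GCTG, off=0): starts [146] → cuts [146]
  IvoX (AATTCCTT, off=7): starts [15, 63, 182] → cuts [22, 70, 189]
  AzqIX (ATGTAA, off=5): starts [7, 29, 40, 56, 71, 85, 111, 139, 152, 170] → cuts [12, 34, 45, 61, 76, 90, 116, 144, 157, 175]
  TgoIV (CTCACCG, off=7): starts [95, 104, 119, 132, 221, 228, 244] → cuts [102, 111, 126, 139, 228, 235, 251]

All cut coordinates (distinct, sorted): [12, 22, 34, 45, 55, 61, 70, 76, 90, 102, 111, 116, 126, 139, 144, 146, 157, 166, 175, 189, 203, 211, 219, 228, 235, 244, 251]

Fragments:
  12→22: 10 bp
  22→34: 12 bp
  34→45: 11 bp
  45→55: 10 bp
  55→61: 6 bp
  61→70: 9 bp
  70→76: 6 bp
  76→90: 14 bp
  90→102: 12 bp
  102→111: 9 bp
  111→116: 5 bp
  116→126: 10 bp
  126→139: 13 bp
  139→144: 5 bp
  144→146: 2 bp
  146→157: 11 bp
  157→166: 9 bp
  166→175: 9 bp
  175→189: 14 bp
  189→203: 14 bp
  203→211: 8 bp
  211→219: 8 bp
  219→228: 9 bp
  228→235: 7 bp
  235→244: 9 bp
  244→251: 7 bp
  251→12 (wrap): 267-251+12 = 28 bp

[2,5,5,6,6,7,7,8,8,9,9,9,9,9,9,10,10,10,11,11,12,12,13,14,14,14,28]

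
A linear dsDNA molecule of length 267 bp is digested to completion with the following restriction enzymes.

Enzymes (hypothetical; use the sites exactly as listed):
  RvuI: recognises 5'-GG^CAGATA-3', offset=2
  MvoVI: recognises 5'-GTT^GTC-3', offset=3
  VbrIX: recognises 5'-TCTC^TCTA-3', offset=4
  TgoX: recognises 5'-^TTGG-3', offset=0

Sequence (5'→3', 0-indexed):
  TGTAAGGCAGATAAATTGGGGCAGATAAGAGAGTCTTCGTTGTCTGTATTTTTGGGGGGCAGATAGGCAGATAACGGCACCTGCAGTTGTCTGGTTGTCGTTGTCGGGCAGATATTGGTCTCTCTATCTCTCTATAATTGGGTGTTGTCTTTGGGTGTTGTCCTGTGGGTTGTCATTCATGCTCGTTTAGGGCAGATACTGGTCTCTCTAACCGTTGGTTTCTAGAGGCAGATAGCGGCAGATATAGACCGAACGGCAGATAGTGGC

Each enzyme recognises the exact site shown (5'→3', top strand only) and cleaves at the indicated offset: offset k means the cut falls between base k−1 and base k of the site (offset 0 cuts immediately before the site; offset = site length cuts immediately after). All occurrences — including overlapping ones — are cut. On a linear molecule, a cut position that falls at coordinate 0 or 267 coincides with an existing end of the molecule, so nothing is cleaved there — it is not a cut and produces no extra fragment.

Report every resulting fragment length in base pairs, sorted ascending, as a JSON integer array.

[4,6,6,6,6,7,7,8,8,8,8,8,8,8,9,9,10,10,11,12,14,14,18,20,21,21]

Scan for sites:
  RvuI GGCAGATA/2: at [5, 19, 57, 65, 106, 190, 226, 236, 254] ⇒ [7, 21, 59, 67, 108, 192, 228, 238, 256]
  MvoVI GTTGTC/3: at [38, 85, 93, 99, 143, 156, 168] ⇒ [41, 88, 96, 102, 146, 159, 171]
  VbrIX TCTCTCTA/4: at [118, 126, 202] ⇒ [122, 130, 206]
  TgoX TTGG/0: at [15, 51, 114, 137, 150, 214] ⇒ [15, 51, 114, 137, 150, 214]

All cut coordinates (distinct, sorted): [7, 15, 21, 41, 51, 59, 67, 88, 96, 102, 108, 114, 122, 130, 137, 146, 150, 159, 171, 192, 206, 214, 228, 238, 256]

Fragment lengths:
  [0,7): 7 bp
  [7,15): 8 bp
  [15,21): 6 bp
  [21,41): 20 bp
  [41,51): 10 bp
  [51,59): 8 bp
  [59,67): 8 bp
  [67,88): 21 bp
  [88,96): 8 bp
  [96,102): 6 bp
  [102,108): 6 bp
  [108,114): 6 bp
  [114,122): 8 bp
  [122,130): 8 bp
  [130,137): 7 bp
  [137,146): 9 bp
  [146,150): 4 bp
  [150,159): 9 bp
  [159,171): 12 bp
  [171,192): 21 bp
  [192,206): 14 bp
  [206,214): 8 bp
  [214,228): 14 bp
  [228,238): 10 bp
  [238,256): 18 bp
  [256,267): 11 bp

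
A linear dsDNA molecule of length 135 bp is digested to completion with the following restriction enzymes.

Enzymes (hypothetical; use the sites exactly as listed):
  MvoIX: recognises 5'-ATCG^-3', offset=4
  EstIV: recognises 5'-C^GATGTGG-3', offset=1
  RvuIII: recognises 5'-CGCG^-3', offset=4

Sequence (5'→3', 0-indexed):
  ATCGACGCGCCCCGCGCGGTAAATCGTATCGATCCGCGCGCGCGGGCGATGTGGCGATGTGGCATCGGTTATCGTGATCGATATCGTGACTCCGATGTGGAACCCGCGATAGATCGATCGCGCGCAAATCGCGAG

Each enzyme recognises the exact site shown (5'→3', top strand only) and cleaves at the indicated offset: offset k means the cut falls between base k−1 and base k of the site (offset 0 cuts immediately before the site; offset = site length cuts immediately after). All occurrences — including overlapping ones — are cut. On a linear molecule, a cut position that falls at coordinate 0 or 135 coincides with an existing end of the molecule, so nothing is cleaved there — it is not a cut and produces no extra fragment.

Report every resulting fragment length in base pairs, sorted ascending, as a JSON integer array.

Per-enzyme occurrences:
  MvoIX (ATCG, off=4): starts [0, 22, 27, 63, 70, 76, 82, 112, 116, 127] → cuts [4, 26, 31, 67, 74, 80, 86, 116, 120, 131]
  EstIV (CGATGTGG, off=1): starts [46, 54, 92] → cuts [47, 55, 93]
  RvuIII (CGCG, off=4): starts [5, 12, 14, 34, 36, 38, 40, 104, 118, 120, 129] → cuts [9, 16, 18, 38, 40, 42, 44, 108, 122, 124, 133]

All cut coordinates (distinct, sorted): [4, 9, 16, 18, 26, 31, 38, 40, 42, 44, 47, 55, 67, 74, 80, 86, 93, 108, 116, 120, 122, 124, 131, 133]

Fragment lengths:
  [0,4): 4 bp
  [4,9): 5 bp
  [9,16): 7 bp
  [16,18): 2 bp
  [18,26): 8 bp
  [26,31): 5 bp
  [31,38): 7 bp
  [38,40): 2 bp
  [40,42): 2 bp
  [42,44): 2 bp
  [44,47): 3 bp
  [47,55): 8 bp
  [55,67): 12 bp
  [67,74): 7 bp
  [74,80): 6 bp
  [80,86): 6 bp
  [86,93): 7 bp
  [93,108): 15 bp
  [108,116): 8 bp
  [116,120): 4 bp
  [120,122): 2 bp
  [122,124): 2 bp
  [124,131): 7 bp
  [131,133): 2 bp
  [133,135): 2 bp

[2,2,2,2,2,2,2,2,3,4,4,5,5,6,6,7,7,7,7,7,8,8,8,12,15]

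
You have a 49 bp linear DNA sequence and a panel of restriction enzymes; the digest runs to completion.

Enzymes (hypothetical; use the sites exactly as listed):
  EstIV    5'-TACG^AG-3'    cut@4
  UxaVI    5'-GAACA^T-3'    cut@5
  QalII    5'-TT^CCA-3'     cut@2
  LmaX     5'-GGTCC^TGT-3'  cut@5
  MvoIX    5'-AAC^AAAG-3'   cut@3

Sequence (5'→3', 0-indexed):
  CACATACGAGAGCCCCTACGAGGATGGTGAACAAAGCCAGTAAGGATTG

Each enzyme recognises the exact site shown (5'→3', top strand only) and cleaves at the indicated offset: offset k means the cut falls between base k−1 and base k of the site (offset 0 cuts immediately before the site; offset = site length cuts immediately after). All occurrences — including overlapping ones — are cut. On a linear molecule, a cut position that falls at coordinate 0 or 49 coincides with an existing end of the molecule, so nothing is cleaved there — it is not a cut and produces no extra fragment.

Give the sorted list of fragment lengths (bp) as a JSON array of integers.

Site scan:
  EstIV (TACGAG, off=4): starts [4, 16] → cuts [8, 20]
  UxaVI (GAACAT, off=5): no sites
  QalII (TTCCA, off=2): no sites
  LmaX (GGTCCTGT, off=5): no sites
  MvoIX (AACAAAG, off=3): starts [29] → cuts [32]

Pooled cuts: [8, 20, 32]

Fragments:
  [0,8): 8 bp
  [8,20): 12 bp
  [20,32): 12 bp
  [32,49): 17 bp

[8,12,12,17]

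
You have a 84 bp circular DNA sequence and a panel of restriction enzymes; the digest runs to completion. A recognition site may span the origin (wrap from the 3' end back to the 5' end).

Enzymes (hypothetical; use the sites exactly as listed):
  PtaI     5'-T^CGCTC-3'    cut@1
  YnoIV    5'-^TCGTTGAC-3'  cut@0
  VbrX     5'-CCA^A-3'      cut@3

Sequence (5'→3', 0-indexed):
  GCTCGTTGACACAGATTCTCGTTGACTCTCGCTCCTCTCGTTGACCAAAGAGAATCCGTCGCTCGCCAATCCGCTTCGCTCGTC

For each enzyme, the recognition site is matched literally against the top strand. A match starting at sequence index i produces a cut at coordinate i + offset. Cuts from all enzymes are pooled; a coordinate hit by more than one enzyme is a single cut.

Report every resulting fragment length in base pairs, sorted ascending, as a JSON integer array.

Scan for sites:
  PtaI TCGCTC/1: at [28, 58, 75, 82] ⇒ [29, 59, 76, 83]
  YnoIV TCGTTGAC/0: at [2, 18, 37] ⇒ [2, 18, 37]
  VbrX CCAA/3: at [44, 65] ⇒ [47, 68]

All cut coordinates (distinct, sorted): [2, 18, 29, 37, 47, 59, 68, 76, 83]

Fragment lengths:
  2→18: 16 bp
  18→29: 11 bp
  29→37: 8 bp
  37→47: 10 bp
  47→59: 12 bp
  59→68: 9 bp
  68→76: 8 bp
  76→83: 7 bp
  83→2 (wrap): 84-83+2 = 3 bp

[3,7,8,8,9,10,11,12,16]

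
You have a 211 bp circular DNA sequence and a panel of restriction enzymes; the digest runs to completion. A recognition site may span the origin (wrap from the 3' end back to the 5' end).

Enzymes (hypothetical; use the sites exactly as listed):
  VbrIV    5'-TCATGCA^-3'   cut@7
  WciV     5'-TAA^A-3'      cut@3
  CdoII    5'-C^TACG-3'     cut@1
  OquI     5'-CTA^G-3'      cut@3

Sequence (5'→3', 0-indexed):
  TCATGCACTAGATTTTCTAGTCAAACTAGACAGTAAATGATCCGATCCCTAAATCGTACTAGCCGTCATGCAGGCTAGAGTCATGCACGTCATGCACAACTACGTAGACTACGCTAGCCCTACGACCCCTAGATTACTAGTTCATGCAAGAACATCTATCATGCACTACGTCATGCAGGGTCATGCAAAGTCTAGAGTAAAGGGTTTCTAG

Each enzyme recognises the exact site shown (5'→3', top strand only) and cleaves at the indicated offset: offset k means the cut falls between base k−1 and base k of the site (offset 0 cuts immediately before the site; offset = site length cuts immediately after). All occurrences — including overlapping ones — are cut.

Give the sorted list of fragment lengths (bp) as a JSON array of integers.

[1,3,4,4,5,6,7,7,8,8,8,9,9,9,9,9,9,10,10,10,11,11,11,16,17]

Per-enzyme occurrences:
  VbrIV TCATGCA/7: at [0, 65, 80, 89, 141, 158, 170, 180] ⇒ [7, 72, 87, 96, 148, 165, 177, 187]
  WciV TAAA/3: at [33, 49, 197] ⇒ [36, 52, 200]
  CdoII CTACG/1: at [99, 108, 119, 165] ⇒ [100, 109, 120, 166]
  OquI CTAG/3: at [7, 16, 25, 58, 74, 113, 128, 136, 191, 207] ⇒ [10, 19, 28, 61, 77, 116, 131, 139, 194, 210]

All cut coordinates (distinct, sorted): [7, 10, 19, 28, 36, 52, 61, 72, 77, 87, 96, 100, 109, 116, 120, 131, 139, 148, 165, 166, 177, 187, 194, 200, 210]

Fragments:
  7→10: 3 bp
  10→19: 9 bp
  19→28: 9 bp
  28→36: 8 bp
  36→52: 16 bp
  52→61: 9 bp
  61→72: 11 bp
  72→77: 5 bp
  77→87: 10 bp
  87→96: 9 bp
  96→100: 4 bp
  100→109: 9 bp
  109→116: 7 bp
  116→120: 4 bp
  120→131: 11 bp
  131→139: 8 bp
  139→148: 9 bp
  148→165: 17 bp
  165→166: 1 bp
  166→177: 11 bp
  177→187: 10 bp
  187→194: 7 bp
  194→200: 6 bp
  200→210: 10 bp
  210→7 (wrap): 211-210+7 = 8 bp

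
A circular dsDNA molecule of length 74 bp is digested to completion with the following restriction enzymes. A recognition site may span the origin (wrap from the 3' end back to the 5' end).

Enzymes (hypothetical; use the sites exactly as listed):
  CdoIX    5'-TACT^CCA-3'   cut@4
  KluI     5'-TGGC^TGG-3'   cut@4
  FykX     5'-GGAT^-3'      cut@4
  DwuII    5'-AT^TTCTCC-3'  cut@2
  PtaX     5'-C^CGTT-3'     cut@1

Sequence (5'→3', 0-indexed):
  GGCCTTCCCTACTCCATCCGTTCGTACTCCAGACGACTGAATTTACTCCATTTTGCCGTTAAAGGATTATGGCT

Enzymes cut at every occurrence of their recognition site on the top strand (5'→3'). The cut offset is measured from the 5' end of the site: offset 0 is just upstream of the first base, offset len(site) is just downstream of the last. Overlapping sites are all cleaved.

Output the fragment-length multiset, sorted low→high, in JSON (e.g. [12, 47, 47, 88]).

[5,6,9,10,11,14,19]

Per-enzyme occurrences:
  CdoIX TACTCCA/4: at [9, 24, 43] ⇒ [13, 28, 47]
  KluI TGGCTGG/4: at [69] ⇒ [73]
  FykX GGAT/4: at [63] ⇒ [67]
  DwuII (ATTTCTCC, off=2): no sites
  PtaX CCGTT/1: at [17, 55] ⇒ [18, 56]

All cut coordinates (distinct, sorted): [13, 18, 28, 47, 56, 67, 73]

Fragments:
  13→18: 5 bp
  18→28: 10 bp
  28→47: 19 bp
  47→56: 9 bp
  56→67: 11 bp
  67→73: 6 bp
  73→13 (wrap): 74-73+13 = 14 bp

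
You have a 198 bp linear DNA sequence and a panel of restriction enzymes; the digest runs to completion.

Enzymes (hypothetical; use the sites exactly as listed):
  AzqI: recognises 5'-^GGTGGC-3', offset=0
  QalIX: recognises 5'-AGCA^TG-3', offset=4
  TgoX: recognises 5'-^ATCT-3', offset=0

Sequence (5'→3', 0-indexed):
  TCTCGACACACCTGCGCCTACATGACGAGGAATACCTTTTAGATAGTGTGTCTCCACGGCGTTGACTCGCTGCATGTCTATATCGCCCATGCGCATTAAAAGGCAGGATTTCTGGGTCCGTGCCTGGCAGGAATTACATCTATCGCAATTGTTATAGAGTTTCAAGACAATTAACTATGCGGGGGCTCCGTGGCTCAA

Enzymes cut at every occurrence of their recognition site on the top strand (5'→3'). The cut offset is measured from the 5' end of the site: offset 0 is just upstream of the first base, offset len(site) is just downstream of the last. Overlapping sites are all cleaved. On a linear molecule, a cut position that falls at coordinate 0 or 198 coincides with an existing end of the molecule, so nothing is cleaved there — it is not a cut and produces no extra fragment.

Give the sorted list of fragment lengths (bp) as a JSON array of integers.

Scan for sites:
  AzqI (GGTGGC, off=0): no sites
  QalIX (AGCATG, off=4): no sites
  TgoX (ATCT, off=0): starts [137] → cuts [137]

Pooled cuts: [137]

Fragment lengths:
  [0,137): 137 bp
  [137,198): 61 bp

[61,137]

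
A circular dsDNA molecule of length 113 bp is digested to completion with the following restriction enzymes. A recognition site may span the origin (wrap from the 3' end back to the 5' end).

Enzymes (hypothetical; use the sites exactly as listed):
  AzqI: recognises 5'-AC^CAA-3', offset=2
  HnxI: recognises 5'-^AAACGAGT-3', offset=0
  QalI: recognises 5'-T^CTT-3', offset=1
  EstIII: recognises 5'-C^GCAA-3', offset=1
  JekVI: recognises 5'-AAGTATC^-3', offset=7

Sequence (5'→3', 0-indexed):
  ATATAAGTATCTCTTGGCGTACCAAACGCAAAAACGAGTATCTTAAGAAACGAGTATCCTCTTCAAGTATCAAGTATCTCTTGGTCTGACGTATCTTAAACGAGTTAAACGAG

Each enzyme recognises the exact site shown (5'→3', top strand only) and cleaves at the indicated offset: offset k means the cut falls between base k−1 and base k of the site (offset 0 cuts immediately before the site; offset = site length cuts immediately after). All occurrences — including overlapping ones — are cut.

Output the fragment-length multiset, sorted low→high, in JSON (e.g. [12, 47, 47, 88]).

Scan for sites:
  AzqI ACCAA/2: at [20] ⇒ [22]
  HnxI AAACGAGT/0: at [31, 47, 97] ⇒ [31, 47, 97]
  QalI TCTT/1: at [11, 40, 59, 78, 93] ⇒ [12, 41, 60, 79, 94]
  EstIII CGCAA/1: at [26] ⇒ [27]
  JekVI AAGTATC/7: at [4, 64, 71] ⇒ [11, 71, 78]

All cut coordinates (distinct, sorted): [11, 12, 22, 27, 31, 41, 47, 60, 71, 78, 79, 94, 97]

Fragments:
  11→12: 1 bp
  12→22: 10 bp
  22→27: 5 bp
  27→31: 4 bp
  31→41: 10 bp
  41→47: 6 bp
  47→60: 13 bp
  60→71: 11 bp
  71→78: 7 bp
  78→79: 1 bp
  79→94: 15 bp
  94→97: 3 bp
  97→11 (wrap): 113-97+11 = 27 bp

[1,1,3,4,5,6,7,10,10,11,13,15,27]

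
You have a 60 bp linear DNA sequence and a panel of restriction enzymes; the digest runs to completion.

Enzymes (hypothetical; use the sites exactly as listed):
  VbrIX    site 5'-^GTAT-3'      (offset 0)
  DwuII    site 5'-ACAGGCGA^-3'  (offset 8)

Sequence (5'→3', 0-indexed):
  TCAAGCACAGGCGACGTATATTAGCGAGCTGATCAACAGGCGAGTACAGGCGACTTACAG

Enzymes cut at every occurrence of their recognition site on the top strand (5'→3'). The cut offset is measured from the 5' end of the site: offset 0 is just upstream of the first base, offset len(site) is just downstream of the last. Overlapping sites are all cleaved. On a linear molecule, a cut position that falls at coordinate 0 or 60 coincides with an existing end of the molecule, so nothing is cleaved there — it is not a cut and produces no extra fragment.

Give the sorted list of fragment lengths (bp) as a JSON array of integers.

[1,7,10,14,28]

Scan for sites:
  VbrIX (GTAT, off=0): starts [15] → cuts [15]
  DwuII (ACAGGCGA, off=8): starts [6, 35, 45] → cuts [14, 43, 53]

Pooled cuts: [14, 15, 43, 53]

Fragments:
  [0,14): 14 bp
  [14,15): 1 bp
  [15,43): 28 bp
  [43,53): 10 bp
  [53,60): 7 bp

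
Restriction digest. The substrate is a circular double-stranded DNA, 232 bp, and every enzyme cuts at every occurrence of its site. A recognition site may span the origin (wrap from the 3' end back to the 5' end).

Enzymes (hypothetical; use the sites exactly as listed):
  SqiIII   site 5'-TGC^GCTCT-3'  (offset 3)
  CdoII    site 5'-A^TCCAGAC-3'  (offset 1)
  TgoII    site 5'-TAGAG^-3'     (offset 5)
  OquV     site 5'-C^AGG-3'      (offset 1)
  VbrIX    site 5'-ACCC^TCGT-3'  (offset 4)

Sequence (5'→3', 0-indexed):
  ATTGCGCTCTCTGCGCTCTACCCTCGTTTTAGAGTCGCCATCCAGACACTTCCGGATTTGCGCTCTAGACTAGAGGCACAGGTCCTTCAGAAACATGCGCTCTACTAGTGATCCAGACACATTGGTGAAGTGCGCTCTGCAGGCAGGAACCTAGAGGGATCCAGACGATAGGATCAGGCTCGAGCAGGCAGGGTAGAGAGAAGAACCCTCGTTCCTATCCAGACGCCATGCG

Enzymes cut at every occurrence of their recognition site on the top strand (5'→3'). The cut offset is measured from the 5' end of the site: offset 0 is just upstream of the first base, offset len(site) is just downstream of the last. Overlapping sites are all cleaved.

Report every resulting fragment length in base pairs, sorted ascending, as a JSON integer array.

Site scan:
  SqiIII TGCGCTCT/3: at [2, 11, 58, 95, 130] ⇒ [5, 14, 61, 98, 133]
  CdoII ATCCAGAC/1: at [39, 110, 158, 216] ⇒ [40, 111, 159, 217]
  TgoII TAGAG/5: at [29, 70, 151, 193] ⇒ [34, 75, 156, 198]
  OquV CAGG/1: at [78, 139, 143, 174, 184, 188] ⇒ [79, 140, 144, 175, 185, 189]
  VbrIX ACCCTCGT/4: at [19, 204] ⇒ [23, 208]

Pooled cuts: [5, 14, 23, 34, 40, 61, 75, 79, 98, 111, 133, 140, 144, 156, 159, 175, 185, 189, 198, 208, 217]

Fragment lengths:
  5→14: 9 bp
  14→23: 9 bp
  23→34: 11 bp
  34→40: 6 bp
  40→61: 21 bp
  61→75: 14 bp
  75→79: 4 bp
  79→98: 19 bp
  98→111: 13 bp
  111→133: 22 bp
  133→140: 7 bp
  140→144: 4 bp
  144→156: 12 bp
  156→159: 3 bp
  159→175: 16 bp
  175→185: 10 bp
  185→189: 4 bp
  189→198: 9 bp
  198→208: 10 bp
  208→217: 9 bp
  217→5 (wrap): 232-217+5 = 20 bp

[3,4,4,4,6,7,9,9,9,9,10,10,11,12,13,14,16,19,20,21,22]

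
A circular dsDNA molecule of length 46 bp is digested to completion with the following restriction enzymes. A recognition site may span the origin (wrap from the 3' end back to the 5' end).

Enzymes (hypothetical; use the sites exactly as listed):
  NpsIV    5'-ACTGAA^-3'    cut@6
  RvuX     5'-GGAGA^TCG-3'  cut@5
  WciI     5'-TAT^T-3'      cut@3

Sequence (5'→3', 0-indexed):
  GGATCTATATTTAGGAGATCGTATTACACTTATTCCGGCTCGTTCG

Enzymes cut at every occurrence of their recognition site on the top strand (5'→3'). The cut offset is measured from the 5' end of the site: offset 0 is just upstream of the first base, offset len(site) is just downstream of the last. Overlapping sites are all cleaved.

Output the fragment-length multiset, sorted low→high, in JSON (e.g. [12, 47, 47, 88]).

[6,8,9,23]

Scan for sites:
  NpsIV (ACTGAA, off=6): no sites
  RvuX GGAGATCG/5: at [13] ⇒ [18]
  WciI TATT/3: at [7, 21, 30] ⇒ [10, 24, 33]

All cut coordinates (distinct, sorted): [10, 18, 24, 33]

Fragments:
  10→18: 8 bp
  18→24: 6 bp
  24→33: 9 bp
  33→10 (wrap): 46-33+10 = 23 bp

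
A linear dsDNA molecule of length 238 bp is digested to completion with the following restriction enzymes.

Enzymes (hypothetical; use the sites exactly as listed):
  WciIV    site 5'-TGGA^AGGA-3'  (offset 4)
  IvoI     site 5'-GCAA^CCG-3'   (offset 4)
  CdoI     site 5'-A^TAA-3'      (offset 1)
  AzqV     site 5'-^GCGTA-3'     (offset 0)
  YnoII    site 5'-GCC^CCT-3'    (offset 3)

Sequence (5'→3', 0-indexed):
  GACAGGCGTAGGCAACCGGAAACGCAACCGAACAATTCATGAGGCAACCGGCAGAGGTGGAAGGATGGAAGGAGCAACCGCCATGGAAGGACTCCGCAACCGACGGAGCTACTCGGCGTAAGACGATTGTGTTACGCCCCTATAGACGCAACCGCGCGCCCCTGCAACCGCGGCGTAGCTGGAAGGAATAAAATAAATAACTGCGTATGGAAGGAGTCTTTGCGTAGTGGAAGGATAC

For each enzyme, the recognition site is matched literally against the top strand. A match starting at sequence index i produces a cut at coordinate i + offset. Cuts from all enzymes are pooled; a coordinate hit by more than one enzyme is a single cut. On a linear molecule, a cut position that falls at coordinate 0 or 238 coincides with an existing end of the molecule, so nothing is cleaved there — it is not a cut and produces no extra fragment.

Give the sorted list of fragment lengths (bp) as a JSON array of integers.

Per-enzyme occurrences:
  WciIV TGGAAGGA/4: at [57, 65, 83, 179, 207, 227] ⇒ [61, 69, 87, 183, 211, 231]
  IvoI GCAACCG/4: at [11, 23, 43, 73, 95, 147, 163] ⇒ [15, 27, 47, 77, 99, 151, 167]
  CdoI ATAA/1: at [187, 192, 196] ⇒ [188, 193, 197]
  AzqV GCGTA/0: at [5, 115, 172, 202, 221] ⇒ [5, 115, 172, 202, 221]
  YnoII GCCCCT/3: at [135, 157] ⇒ [138, 160]

All cut coordinates (distinct, sorted): [5, 15, 27, 47, 61, 69, 77, 87, 99, 115, 138, 151, 160, 167, 172, 183, 188, 193, 197, 202, 211, 221, 231]

Fragment lengths:
  [0,5): 5 bp
  [5,15): 10 bp
  [15,27): 12 bp
  [27,47): 20 bp
  [47,61): 14 bp
  [61,69): 8 bp
  [69,77): 8 bp
  [77,87): 10 bp
  [87,99): 12 bp
  [99,115): 16 bp
  [115,138): 23 bp
  [138,151): 13 bp
  [151,160): 9 bp
  [160,167): 7 bp
  [167,172): 5 bp
  [172,183): 11 bp
  [183,188): 5 bp
  [188,193): 5 bp
  [193,197): 4 bp
  [197,202): 5 bp
  [202,211): 9 bp
  [211,221): 10 bp
  [221,231): 10 bp
  [231,238): 7 bp

[4,5,5,5,5,5,7,7,8,8,9,9,10,10,10,10,11,12,12,13,14,16,20,23]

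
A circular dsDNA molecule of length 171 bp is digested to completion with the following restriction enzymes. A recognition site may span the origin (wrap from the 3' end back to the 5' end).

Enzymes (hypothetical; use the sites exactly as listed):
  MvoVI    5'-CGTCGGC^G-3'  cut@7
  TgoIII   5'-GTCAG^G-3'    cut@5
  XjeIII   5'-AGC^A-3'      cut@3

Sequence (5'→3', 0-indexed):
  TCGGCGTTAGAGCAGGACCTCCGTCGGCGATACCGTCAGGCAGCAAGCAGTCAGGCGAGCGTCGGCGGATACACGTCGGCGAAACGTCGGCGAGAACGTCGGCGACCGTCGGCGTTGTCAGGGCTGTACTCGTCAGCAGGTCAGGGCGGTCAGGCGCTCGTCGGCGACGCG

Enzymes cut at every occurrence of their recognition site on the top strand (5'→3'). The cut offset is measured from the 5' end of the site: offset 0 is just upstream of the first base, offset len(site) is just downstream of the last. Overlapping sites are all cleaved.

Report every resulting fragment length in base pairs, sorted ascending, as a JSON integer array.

Scan for sites:
  MvoVI CGTCGGCG/7: at [21, 59, 73, 84, 96, 106, 158, 169] ⇒ [5, 28, 66, 80, 91, 103, 113, 165]
  TgoIII GTCAGG/5: at [34, 49, 116, 139, 148] ⇒ [39, 54, 121, 144, 153]
  XjeIII AGCA/3: at [10, 41, 45, 134] ⇒ [13, 44, 48, 137]

Pooled cuts: [5, 13, 28, 39, 44, 48, 54, 66, 80, 91, 103, 113, 121, 137, 144, 153, 165]

Fragments:
  5→13: 8 bp
  13→28: 15 bp
  28→39: 11 bp
  39→44: 5 bp
  44→48: 4 bp
  48→54: 6 bp
  54→66: 12 bp
  66→80: 14 bp
  80→91: 11 bp
  91→103: 12 bp
  103→113: 10 bp
  113→121: 8 bp
  121→137: 16 bp
  137→144: 7 bp
  144→153: 9 bp
  153→165: 12 bp
  165→5 (wrap): 171-165+5 = 11 bp

[4,5,6,7,8,8,9,10,11,11,11,12,12,12,14,15,16]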